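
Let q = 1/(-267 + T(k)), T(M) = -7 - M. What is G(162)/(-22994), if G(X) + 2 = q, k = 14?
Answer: 577/6622272 ≈ 8.7130e-5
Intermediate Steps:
q = -1/288 (q = 1/(-267 + (-7 - 1*14)) = 1/(-267 + (-7 - 14)) = 1/(-267 - 21) = 1/(-288) = -1/288 ≈ -0.0034722)
G(X) = -577/288 (G(X) = -2 - 1/288 = -577/288)
G(162)/(-22994) = -577/288/(-22994) = -577/288*(-1/22994) = 577/6622272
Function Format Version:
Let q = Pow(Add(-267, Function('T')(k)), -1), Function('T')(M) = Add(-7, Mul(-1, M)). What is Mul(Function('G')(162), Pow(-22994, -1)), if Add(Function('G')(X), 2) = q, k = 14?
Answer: Rational(577, 6622272) ≈ 8.7130e-5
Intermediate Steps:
q = Rational(-1, 288) (q = Pow(Add(-267, Add(-7, Mul(-1, 14))), -1) = Pow(Add(-267, Add(-7, -14)), -1) = Pow(Add(-267, -21), -1) = Pow(-288, -1) = Rational(-1, 288) ≈ -0.0034722)
Function('G')(X) = Rational(-577, 288) (Function('G')(X) = Add(-2, Rational(-1, 288)) = Rational(-577, 288))
Mul(Function('G')(162), Pow(-22994, -1)) = Mul(Rational(-577, 288), Pow(-22994, -1)) = Mul(Rational(-577, 288), Rational(-1, 22994)) = Rational(577, 6622272)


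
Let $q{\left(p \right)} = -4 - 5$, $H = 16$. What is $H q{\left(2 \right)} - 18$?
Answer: $-162$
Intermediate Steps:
$q{\left(p \right)} = -9$ ($q{\left(p \right)} = -4 - 5 = -9$)
$H q{\left(2 \right)} - 18 = 16 \left(-9\right) - 18 = -144 - 18 = -162$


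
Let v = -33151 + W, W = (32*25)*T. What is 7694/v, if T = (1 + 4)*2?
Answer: -7694/25151 ≈ -0.30591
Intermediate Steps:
T = 10 (T = 5*2 = 10)
W = 8000 (W = (32*25)*10 = 800*10 = 8000)
v = -25151 (v = -33151 + 8000 = -25151)
7694/v = 7694/(-25151) = 7694*(-1/25151) = -7694/25151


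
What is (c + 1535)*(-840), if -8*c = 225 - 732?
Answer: -1342635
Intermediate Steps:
c = 507/8 (c = -(225 - 732)/8 = -⅛*(-507) = 507/8 ≈ 63.375)
(c + 1535)*(-840) = (507/8 + 1535)*(-840) = (12787/8)*(-840) = -1342635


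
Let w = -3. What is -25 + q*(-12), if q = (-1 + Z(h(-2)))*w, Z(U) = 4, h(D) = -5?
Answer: 83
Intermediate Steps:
q = -9 (q = (-1 + 4)*(-3) = 3*(-3) = -9)
-25 + q*(-12) = -25 - 9*(-12) = -25 + 108 = 83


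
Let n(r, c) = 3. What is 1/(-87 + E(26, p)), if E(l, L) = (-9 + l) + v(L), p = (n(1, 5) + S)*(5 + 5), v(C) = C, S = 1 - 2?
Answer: -1/50 ≈ -0.020000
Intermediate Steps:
S = -1
p = 20 (p = (3 - 1)*(5 + 5) = 2*10 = 20)
E(l, L) = -9 + L + l (E(l, L) = (-9 + l) + L = -9 + L + l)
1/(-87 + E(26, p)) = 1/(-87 + (-9 + 20 + 26)) = 1/(-87 + 37) = 1/(-50) = -1/50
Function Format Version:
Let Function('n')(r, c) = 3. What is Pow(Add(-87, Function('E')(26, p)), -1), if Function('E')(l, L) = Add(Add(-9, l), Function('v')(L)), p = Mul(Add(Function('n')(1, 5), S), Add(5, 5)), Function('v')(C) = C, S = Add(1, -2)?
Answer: Rational(-1, 50) ≈ -0.020000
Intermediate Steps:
S = -1
p = 20 (p = Mul(Add(3, -1), Add(5, 5)) = Mul(2, 10) = 20)
Function('E')(l, L) = Add(-9, L, l) (Function('E')(l, L) = Add(Add(-9, l), L) = Add(-9, L, l))
Pow(Add(-87, Function('E')(26, p)), -1) = Pow(Add(-87, Add(-9, 20, 26)), -1) = Pow(Add(-87, 37), -1) = Pow(-50, -1) = Rational(-1, 50)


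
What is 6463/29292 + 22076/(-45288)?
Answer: -14748077/55274004 ≈ -0.26682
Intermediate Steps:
6463/29292 + 22076/(-45288) = 6463*(1/29292) + 22076*(-1/45288) = 6463/29292 - 5519/11322 = -14748077/55274004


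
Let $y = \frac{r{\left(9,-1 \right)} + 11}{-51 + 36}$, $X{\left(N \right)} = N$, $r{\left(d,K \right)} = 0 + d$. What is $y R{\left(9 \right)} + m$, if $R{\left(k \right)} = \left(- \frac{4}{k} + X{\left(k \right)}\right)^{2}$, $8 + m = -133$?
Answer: $- \frac{57979}{243} \approx -238.6$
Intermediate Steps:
$m = -141$ ($m = -8 - 133 = -141$)
$r{\left(d,K \right)} = d$
$R{\left(k \right)} = \left(k - \frac{4}{k}\right)^{2}$ ($R{\left(k \right)} = \left(- \frac{4}{k} + k\right)^{2} = \left(k - \frac{4}{k}\right)^{2}$)
$y = - \frac{4}{3}$ ($y = \frac{9 + 11}{-51 + 36} = \frac{20}{-15} = 20 \left(- \frac{1}{15}\right) = - \frac{4}{3} \approx -1.3333$)
$y R{\left(9 \right)} + m = - \frac{4 \frac{\left(-4 + 9^{2}\right)^{2}}{81}}{3} - 141 = - \frac{4 \frac{\left(-4 + 81\right)^{2}}{81}}{3} - 141 = - \frac{4 \frac{77^{2}}{81}}{3} - 141 = - \frac{4 \cdot \frac{1}{81} \cdot 5929}{3} - 141 = \left(- \frac{4}{3}\right) \frac{5929}{81} - 141 = - \frac{23716}{243} - 141 = - \frac{57979}{243}$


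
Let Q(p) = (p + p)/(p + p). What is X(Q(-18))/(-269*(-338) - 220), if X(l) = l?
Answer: 1/90702 ≈ 1.1025e-5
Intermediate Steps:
Q(p) = 1 (Q(p) = (2*p)/((2*p)) = (2*p)*(1/(2*p)) = 1)
X(Q(-18))/(-269*(-338) - 220) = 1/(-269*(-338) - 220) = 1/(90922 - 220) = 1/90702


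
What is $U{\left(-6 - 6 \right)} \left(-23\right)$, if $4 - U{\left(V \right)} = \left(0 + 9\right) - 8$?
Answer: $-69$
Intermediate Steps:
$U{\left(V \right)} = 3$ ($U{\left(V \right)} = 4 - \left(\left(0 + 9\right) - 8\right) = 4 - \left(9 - 8\right) = 4 - 1 = 3$)
$U{\left(-6 - 6 \right)} \left(-23\right) = 3 \left(-23\right) = -69$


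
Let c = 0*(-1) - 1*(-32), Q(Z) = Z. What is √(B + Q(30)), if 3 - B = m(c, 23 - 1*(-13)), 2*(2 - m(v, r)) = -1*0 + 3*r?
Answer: √85 ≈ 9.2195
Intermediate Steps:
c = 32 (c = 0 + 32 = 32)
m(v, r) = 2 - 3*r/2 (m(v, r) = 2 - (-1*0 + 3*r)/2 = 2 - (0 + 3*r)/2 = 2 - 3*r/2)
B = 55 (B = 3 - (2 - 3*(23 - 1*(-13))/2) = 3 - (2 - 3*(23 + 13)/2) = 3 - (2 - 3/2*36) = 3 - (2 - 54) = 3 - 1*(-52) = 3 + 52 = 55)
√(B + Q(30)) = √(55 + 30) = √85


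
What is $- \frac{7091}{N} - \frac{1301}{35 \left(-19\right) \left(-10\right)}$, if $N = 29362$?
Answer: $- \frac{21338778}{48814325} \approx -0.43714$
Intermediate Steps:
$- \frac{7091}{N} - \frac{1301}{35 \left(-19\right) \left(-10\right)} = - \frac{7091}{29362} - \frac{1301}{35 \left(-19\right) \left(-10\right)} = \left(-7091\right) \frac{1}{29362} - \frac{1301}{\left(-665\right) \left(-10\right)} = - \frac{7091}{29362} - \frac{1301}{6650} = - \frac{21338778}{48814325}$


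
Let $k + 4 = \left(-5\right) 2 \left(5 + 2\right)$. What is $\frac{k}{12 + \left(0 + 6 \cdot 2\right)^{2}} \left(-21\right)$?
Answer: $\frac{259}{26} \approx 9.9615$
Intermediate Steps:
$k = -74$ ($k = -4 + \left(-5\right) 2 \left(5 + 2\right) = -4 - 70 = -74$)
$\frac{k}{12 + \left(0 + 6 \cdot 2\right)^{2}} \left(-21\right) = \frac{1}{12 + \left(0 + 6 \cdot 2\right)^{2}} \left(-74\right) \left(-21\right) = \frac{1}{12 + \left(0 + 12\right)^{2}} \left(-74\right) \left(-21\right) = \frac{1}{12 + 12^{2}} \left(-74\right) \left(-21\right) = \frac{1}{12 + 144} \left(-74\right) \left(-21\right) = \frac{1}{156} \left(-74\right) \left(-21\right) = \left(- \frac{37}{78}\right) \left(-21\right) = \frac{259}{26}$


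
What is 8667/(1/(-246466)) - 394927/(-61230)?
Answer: -10061129041241/4710 ≈ -2.1361e+9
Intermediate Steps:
8667/(1/(-246466)) - 394927/(-61230) = 8667/(-1/246466) - 394927*(-1/61230) = 8667*(-246466) + 30379/4710 = -2136120822 + 30379/4710 = -10061129041241/4710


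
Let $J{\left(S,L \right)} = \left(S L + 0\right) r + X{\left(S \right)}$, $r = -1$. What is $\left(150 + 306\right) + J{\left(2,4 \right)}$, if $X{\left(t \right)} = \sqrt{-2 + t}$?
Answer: $448$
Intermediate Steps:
$J{\left(S,L \right)} = \sqrt{-2 + S} - L S$ ($J{\left(S,L \right)} = \left(S L + 0\right) \left(-1\right) + \sqrt{-2 + S} = \left(L S + 0\right) \left(-1\right) + \sqrt{-2 + S} = L S \left(-1\right) + \sqrt{-2 + S} = - L S + \sqrt{-2 + S} = \sqrt{-2 + S} - L S$)
$\left(150 + 306\right) + J{\left(2,4 \right)} = \left(150 + 306\right) + \left(\sqrt{-2 + 2} - 4 \cdot 2\right) = 456 - \left(8 - \sqrt{0}\right) = 456 + \left(0 - 8\right) = 456 - 8 = 448$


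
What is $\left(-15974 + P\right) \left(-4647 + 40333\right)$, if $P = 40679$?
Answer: $881622630$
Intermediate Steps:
$\left(-15974 + P\right) \left(-4647 + 40333\right) = \left(-15974 + 40679\right) \left(-4647 + 40333\right) = 24705 \cdot 35686 = 881622630$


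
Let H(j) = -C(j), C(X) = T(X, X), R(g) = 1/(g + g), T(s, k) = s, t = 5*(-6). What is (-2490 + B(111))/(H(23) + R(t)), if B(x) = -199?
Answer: 161340/1381 ≈ 116.83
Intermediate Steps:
t = -30
R(g) = 1/(2*g)
C(X) = X
H(j) = -j
(-2490 + B(111))/(H(23) + R(t)) = (-2490 - 199)/(-1*23 + (1/2)/(-30)) = -2689/(-23 + (1/2)*(-1/30)) = -2689/(-23 - 1/60) = -2689/(-1381/60) = -2689*(-60/1381) = 161340/1381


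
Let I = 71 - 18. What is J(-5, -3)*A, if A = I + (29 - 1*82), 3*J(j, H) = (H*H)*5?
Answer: 0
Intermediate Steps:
I = 53
J(j, H) = 5*H²/3 (J(j, H) = ((H*H)*5)/3 = (H²*5)/3 = (5*H²)/3 = 5*H²/3)
A = 0 (A = 53 + (29 - 1*82) = 53 + (29 - 82) = 53 - 53 = 0)
J(-5, -3)*A = ((5/3)*(-3)²)*0 = ((5/3)*9)*0 = 15*0 = 0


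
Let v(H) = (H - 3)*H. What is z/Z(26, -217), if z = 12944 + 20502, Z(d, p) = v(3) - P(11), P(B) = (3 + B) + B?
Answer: -33446/25 ≈ -1337.8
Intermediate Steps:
P(B) = 3 + 2*B
v(H) = H*(-3 + H) (v(H) = (-3 + H)*H = H*(-3 + H))
Z(d, p) = -25 (Z(d, p) = 3*(-3 + 3) - (3 + 2*11) = 3*0 - (3 + 22) = 0 - 1*25 = 0 - 25 = -25)
z = 33446
z/Z(26, -217) = 33446/(-25) = 33446*(-1/25) = -33446/25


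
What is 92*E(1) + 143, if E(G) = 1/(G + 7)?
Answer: 309/2 ≈ 154.50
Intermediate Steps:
E(G) = 1/(7 + G)
92*E(1) + 143 = 92/(7 + 1) + 143 = 92/8 + 143 = 92*(⅛) + 143 = 23/2 + 143 = 309/2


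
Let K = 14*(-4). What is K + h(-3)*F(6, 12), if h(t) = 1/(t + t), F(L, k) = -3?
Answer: -111/2 ≈ -55.500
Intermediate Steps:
K = -56
h(t) = 1/(2*t)
K + h(-3)*F(6, 12) = -56 + ((½)/(-3))*(-3) = -56 + ((½)*(-⅓))*(-3) = -56 - ⅙*(-3) = -56 + ½ = -111/2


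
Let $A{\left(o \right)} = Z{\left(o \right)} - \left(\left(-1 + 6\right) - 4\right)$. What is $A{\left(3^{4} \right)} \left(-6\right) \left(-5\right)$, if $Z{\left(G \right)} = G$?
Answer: $2400$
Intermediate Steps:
$A{\left(o \right)} = -1 + o$ ($A{\left(o \right)} = o - \left(\left(-1 + 6\right) - 4\right) = o - \left(5 - 4\right) = o - 1 = -1 + o$)
$A{\left(3^{4} \right)} \left(-6\right) \left(-5\right) = \left(-1 + 3^{4}\right) \left(-6\right) \left(-5\right) = \left(-1 + 81\right) \left(-6\right) \left(-5\right) = 80 \left(-6\right) \left(-5\right) = \left(-480\right) \left(-5\right) = 2400$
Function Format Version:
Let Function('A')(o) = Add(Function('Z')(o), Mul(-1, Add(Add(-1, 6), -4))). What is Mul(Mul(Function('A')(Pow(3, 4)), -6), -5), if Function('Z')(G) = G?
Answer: 2400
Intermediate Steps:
Function('A')(o) = Add(-1, o) (Function('A')(o) = Add(o, Mul(-1, Add(Add(-1, 6), -4))) = Add(o, Mul(-1, Add(5, -4))) = Add(o, Mul(-1, 1)) = Add(o, -1) = Add(-1, o))
Mul(Mul(Function('A')(Pow(3, 4)), -6), -5) = Mul(Mul(Add(-1, Pow(3, 4)), -6), -5) = Mul(Mul(Add(-1, 81), -6), -5) = Mul(Mul(80, -6), -5) = Mul(-480, -5) = 2400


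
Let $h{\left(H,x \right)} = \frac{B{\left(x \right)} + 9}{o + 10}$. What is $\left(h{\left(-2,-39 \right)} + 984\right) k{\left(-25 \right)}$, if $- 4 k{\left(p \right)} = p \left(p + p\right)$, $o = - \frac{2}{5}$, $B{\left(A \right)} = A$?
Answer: $- \frac{4904375}{16} \approx -3.0652 \cdot 10^{5}$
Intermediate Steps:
$o = - \frac{2}{5}$ ($o = \left(-2\right) \frac{1}{5} = - \frac{2}{5} \approx -0.4$)
$h{\left(H,x \right)} = \frac{15}{16} + \frac{5 x}{48}$ ($h{\left(H,x \right)} = \frac{x + 9}{- \frac{2}{5} + 10} = \frac{9 + x}{\frac{48}{5}} = \left(9 + x\right) \frac{5}{48} = \frac{15}{16} + \frac{5 x}{48}$)
$k{\left(p \right)} = - \frac{p^{2}}{2}$ ($k{\left(p \right)} = - \frac{p \left(p + p\right)}{4} = - \frac{p 2 p}{4} = - \frac{2 p^{2}}{4} = - \frac{p^{2}}{2}$)
$\left(h{\left(-2,-39 \right)} + 984\right) k{\left(-25 \right)} = \left(\left(\frac{15}{16} + \frac{5}{48} \left(-39\right)\right) + 984\right) \left(- \frac{\left(-25\right)^{2}}{2}\right) = \left(\left(\frac{15}{16} - \frac{65}{16}\right) + 984\right) \left(\left(- \frac{1}{2}\right) 625\right) = \left(- \frac{25}{8} + 984\right) \left(- \frac{625}{2}\right) = \frac{7847}{8} \left(- \frac{625}{2}\right) = - \frac{4904375}{16}$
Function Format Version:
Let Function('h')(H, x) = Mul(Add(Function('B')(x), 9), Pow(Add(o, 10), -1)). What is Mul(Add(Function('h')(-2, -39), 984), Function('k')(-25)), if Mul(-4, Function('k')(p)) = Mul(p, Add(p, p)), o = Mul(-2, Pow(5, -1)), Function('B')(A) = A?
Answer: Rational(-4904375, 16) ≈ -3.0652e+5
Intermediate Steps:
o = Rational(-2, 5) (o = Mul(-2, Rational(1, 5)) = Rational(-2, 5) ≈ -0.40000)
Function('h')(H, x) = Add(Rational(15, 16), Mul(Rational(5, 48), x)) (Function('h')(H, x) = Mul(Add(x, 9), Pow(Add(Rational(-2, 5), 10), -1)) = Mul(Add(9, x), Pow(Rational(48, 5), -1)) = Mul(Add(9, x), Rational(5, 48)) = Add(Rational(15, 16), Mul(Rational(5, 48), x)))
Function('k')(p) = Mul(Rational(-1, 2), Pow(p, 2)) (Function('k')(p) = Mul(Rational(-1, 4), Mul(p, Add(p, p))) = Mul(Rational(-1, 4), Mul(p, Mul(2, p))) = Mul(Rational(-1, 4), Mul(2, Pow(p, 2))) = Mul(Rational(-1, 2), Pow(p, 2)))
Mul(Add(Function('h')(-2, -39), 984), Function('k')(-25)) = Mul(Add(Add(Rational(15, 16), Mul(Rational(5, 48), -39)), 984), Mul(Rational(-1, 2), Pow(-25, 2))) = Mul(Add(Add(Rational(15, 16), Rational(-65, 16)), 984), Mul(Rational(-1, 2), 625)) = Mul(Add(Rational(-25, 8), 984), Rational(-625, 2)) = Mul(Rational(7847, 8), Rational(-625, 2)) = Rational(-4904375, 16)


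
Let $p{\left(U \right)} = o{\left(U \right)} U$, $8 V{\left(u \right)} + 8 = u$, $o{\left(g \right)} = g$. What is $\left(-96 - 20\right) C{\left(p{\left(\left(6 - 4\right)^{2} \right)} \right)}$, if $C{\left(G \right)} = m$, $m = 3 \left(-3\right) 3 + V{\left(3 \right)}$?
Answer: $\frac{6409}{2} \approx 3204.5$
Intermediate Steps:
$V{\left(u \right)} = -1 + \frac{u}{8}$
$p{\left(U \right)} = U^{2}$ ($p{\left(U \right)} = U U = U^{2}$)
$m = - \frac{221}{8}$ ($m = 3 \left(-3\right) 3 + \left(-1 + \frac{1}{8} \cdot 3\right) = \left(-9\right) 3 + \left(-1 + \frac{3}{8}\right) = -27 - \frac{5}{8} = - \frac{221}{8} \approx -27.625$)
$C{\left(G \right)} = - \frac{221}{8}$
$\left(-96 - 20\right) C{\left(p{\left(\left(6 - 4\right)^{2} \right)} \right)} = \left(-96 - 20\right) \left(- \frac{221}{8}\right) = \left(-116\right) \left(- \frac{221}{8}\right) = \frac{6409}{2}$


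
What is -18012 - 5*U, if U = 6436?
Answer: -50192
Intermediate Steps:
-18012 - 5*U = -18012 - 5*6436 = -18012 - 1*32180 = -18012 - 32180 = -50192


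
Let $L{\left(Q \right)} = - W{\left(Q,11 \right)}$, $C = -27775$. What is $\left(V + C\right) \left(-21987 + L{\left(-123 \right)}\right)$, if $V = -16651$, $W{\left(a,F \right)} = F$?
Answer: $977283148$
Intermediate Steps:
$L{\left(Q \right)} = -11$ ($L{\left(Q \right)} = \left(-1\right) 11 = -11$)
$\left(V + C\right) \left(-21987 + L{\left(-123 \right)}\right) = \left(-16651 - 27775\right) \left(-21987 - 11\right) = \left(-44426\right) \left(-21998\right) = 977283148$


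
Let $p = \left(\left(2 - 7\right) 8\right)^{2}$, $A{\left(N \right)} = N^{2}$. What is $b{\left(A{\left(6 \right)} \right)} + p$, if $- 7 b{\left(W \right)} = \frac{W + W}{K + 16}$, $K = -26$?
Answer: $\frac{56036}{35} \approx 1601.0$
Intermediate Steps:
$b{\left(W \right)} = \frac{W}{35}$ ($b{\left(W \right)} = - \frac{\left(W + W\right) \frac{1}{-26 + 16}}{7} = - \frac{2 W \frac{1}{-10}}{7} = - \frac{2 W \left(- \frac{1}{10}\right)}{7} = - \frac{\left(- \frac{1}{5}\right) W}{7} = \frac{W}{35}$)
$p = 1600$ ($p = \left(\left(-5\right) 8\right)^{2} = \left(-40\right)^{2} = 1600$)
$b{\left(A{\left(6 \right)} \right)} + p = \frac{6^{2}}{35} + 1600 = \frac{1}{35} \cdot 36 + 1600 = \frac{36}{35} + 1600 = \frac{56036}{35}$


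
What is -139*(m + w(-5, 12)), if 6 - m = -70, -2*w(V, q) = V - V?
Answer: -10564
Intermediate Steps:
w(V, q) = 0 (w(V, q) = -(V - V)/2 = -½*0 = 0)
m = 76 (m = 6 - 1*(-70) = 6 + 70 = 76)
-139*(m + w(-5, 12)) = -139*(76 + 0) = -139*76 = -10564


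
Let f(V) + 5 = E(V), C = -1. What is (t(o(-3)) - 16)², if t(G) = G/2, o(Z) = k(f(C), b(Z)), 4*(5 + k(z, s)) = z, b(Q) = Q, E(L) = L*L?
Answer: 361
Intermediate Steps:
E(L) = L²
f(V) = -5 + V²
k(z, s) = -5 + z/4
o(Z) = -6 (o(Z) = -5 + (-5 + (-1)²)/4 = -5 + (-5 + 1)/4 = -5 + (¼)*(-4) = -5 - 1 = -6)
t(G) = G/2 (t(G) = G*(½) = G/2)
(t(o(-3)) - 16)² = ((½)*(-6) - 16)² = (-3 - 16)² = (-19)² = 361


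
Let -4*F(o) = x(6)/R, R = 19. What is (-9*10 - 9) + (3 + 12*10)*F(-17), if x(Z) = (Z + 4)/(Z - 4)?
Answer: -8139/76 ≈ -107.09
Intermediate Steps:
x(Z) = (4 + Z)/(-4 + Z)
F(o) = -5/76 (F(o) = -(4 + 6)/(-4 + 6)/(4*19) = -10/2/(4*19) = -(1/2)*10/(4*19) = -5/(4*19) = -1/4*5/19 = -5/76)
(-9*10 - 9) + (3 + 12*10)*F(-17) = (-9*10 - 9) + (3 + 12*10)*(-5/76) = (-90 - 9) + (3 + 120)*(-5/76) = -99 + 123*(-5/76) = -99 - 615/76 = -8139/76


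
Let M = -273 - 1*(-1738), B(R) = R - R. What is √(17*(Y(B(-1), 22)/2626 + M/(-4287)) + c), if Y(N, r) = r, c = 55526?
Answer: √1759091708067204810/5628831 ≈ 235.63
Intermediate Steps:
B(R) = 0
M = 1465 (M = -273 + 1738 = 1465)
√(17*(Y(B(-1), 22)/2626 + M/(-4287)) + c) = √(17*(22/2626 + 1465/(-4287)) + 55526) = √(17*(22*(1/2626) + 1465*(-1/4287)) + 55526) = √(17*(11/1313 - 1465/4287) + 55526) = √(17*(-1876388/5628831) + 55526) = √(-31898596/5628831 + 55526) = √(312514571510/5628831) = √1759091708067204810/5628831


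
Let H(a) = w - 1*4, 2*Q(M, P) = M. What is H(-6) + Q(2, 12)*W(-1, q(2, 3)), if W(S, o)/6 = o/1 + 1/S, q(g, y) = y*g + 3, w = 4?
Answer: 48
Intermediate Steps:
Q(M, P) = M/2
H(a) = 0 (H(a) = 4 - 1*4 = 4 - 4 = 0)
q(g, y) = 3 + g*y (q(g, y) = g*y + 3 = 3 + g*y)
W(S, o) = 6*o + 6/S (W(S, o) = 6*(o/1 + 1/S) = 6*(o*1 + 1/S) = 6*(o + 1/S) = 6*o + 6/S)
H(-6) + Q(2, 12)*W(-1, q(2, 3)) = 0 + ((½)*2)*(6*(3 + 2*3) + 6/(-1)) = 0 + 1*(6*(3 + 6) + 6*(-1)) = 0 + 1*(6*9 - 6) = 0 + 1*(54 - 6) = 0 + 1*48 = 0 + 48 = 48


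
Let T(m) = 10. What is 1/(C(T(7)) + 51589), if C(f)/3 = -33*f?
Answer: 1/50599 ≈ 1.9763e-5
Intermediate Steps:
C(f) = -99*f (C(f) = 3*(-33*f) = -99*f)
1/(C(T(7)) + 51589) = 1/(-99*10 + 51589) = 1/(-990 + 51589) = 1/50599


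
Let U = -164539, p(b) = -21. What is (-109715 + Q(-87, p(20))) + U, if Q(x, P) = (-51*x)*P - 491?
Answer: -367922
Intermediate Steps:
Q(x, P) = -491 - 51*P*x (Q(x, P) = -51*P*x - 491 = -491 - 51*P*x)
(-109715 + Q(-87, p(20))) + U = (-109715 + (-491 - 51*(-21)*(-87))) - 164539 = (-109715 + (-491 - 93177)) - 164539 = (-109715 - 93668) - 164539 = -203383 - 164539 = -367922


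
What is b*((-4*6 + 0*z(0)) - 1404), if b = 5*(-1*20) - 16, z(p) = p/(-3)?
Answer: 165648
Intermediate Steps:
z(p) = -p/3 (z(p) = p*(-1/3) = -p/3)
b = -116 (b = 5*(-20) - 16 = -100 - 16 = -116)
b*((-4*6 + 0*z(0)) - 1404) = -116*((-4*6 + 0*(-1/3*0)) - 1404) = -116*((-24 + 0*0) - 1404) = -116*((-24 + 0) - 1404) = -116*(-24 - 1404) = -116*(-1428) = 165648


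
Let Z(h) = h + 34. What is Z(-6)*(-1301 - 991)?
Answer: -64176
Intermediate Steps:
Z(h) = 34 + h
Z(-6)*(-1301 - 991) = (34 - 6)*(-1301 - 991) = 28*(-2292) = -64176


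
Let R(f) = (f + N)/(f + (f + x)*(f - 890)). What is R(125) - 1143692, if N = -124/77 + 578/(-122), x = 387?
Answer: -2103402654576128/1839133835 ≈ -1.1437e+6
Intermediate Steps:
N = -29817/4697 (N = -124*1/77 + 578*(-1/122) = -124/77 - 289/61 = -29817/4697 ≈ -6.3481)
R(f) = (-29817/4697 + f)/(f + (-890 + f)*(387 + f)) (R(f) = (f - 29817/4697)/(f + (f + 387)*(f - 890)) = (-29817/4697 + f)/(f + (387 + f)*(-890 + f)) = (-29817/4697 + f)/(f + (-890 + f)*(387 + f)))
R(125) - 1143692 = (-29817/4697 + 125)/(-344430 + 125² - 502*125) - 1143692 = (557308/4697)/(-344430 + 15625 - 62750) - 1143692 = (557308/4697)/(-391555) - 1143692 = -1/391555*557308/4697 - 1143692 = -557308/1839133835 - 1143692 = -2103402654576128/1839133835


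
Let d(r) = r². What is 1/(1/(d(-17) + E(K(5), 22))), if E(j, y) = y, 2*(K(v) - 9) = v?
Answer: 311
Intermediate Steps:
K(v) = 9 + v/2
1/(1/(d(-17) + E(K(5), 22))) = 1/(1/((-17)² + 22)) = 1/(1/(289 + 22)) = 1/(1/311) = 311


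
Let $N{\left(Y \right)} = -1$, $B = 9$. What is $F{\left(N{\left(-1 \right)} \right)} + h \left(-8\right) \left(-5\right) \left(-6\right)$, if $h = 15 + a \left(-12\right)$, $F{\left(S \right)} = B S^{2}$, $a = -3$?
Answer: $-12231$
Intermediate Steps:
$F{\left(S \right)} = 9 S^{2}$
$h = 51$ ($h = 15 - -36 = 15 + 36 = 51$)
$F{\left(N{\left(-1 \right)} \right)} + h \left(-8\right) \left(-5\right) \left(-6\right) = 9 \left(-1\right)^{2} + 51 \left(-8\right) \left(-5\right) \left(-6\right) = 9 \cdot 1 + 51 \cdot 40 \left(-6\right) = 9 + 51 \left(-240\right) = 9 - 12240 = -12231$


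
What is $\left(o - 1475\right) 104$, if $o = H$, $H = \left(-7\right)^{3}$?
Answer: $-189072$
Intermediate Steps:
$H = -343$
$o = -343$
$\left(o - 1475\right) 104 = \left(-343 - 1475\right) 104 = \left(-1818\right) 104 = -189072$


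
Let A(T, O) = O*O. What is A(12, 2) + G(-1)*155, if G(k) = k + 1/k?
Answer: -306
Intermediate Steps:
A(T, O) = O²
G(k) = k + 1/k
A(12, 2) + G(-1)*155 = 2² + (-1 + 1/(-1))*155 = 4 + (-1 - 1)*155 = 4 - 2*155 = 4 - 310 = -306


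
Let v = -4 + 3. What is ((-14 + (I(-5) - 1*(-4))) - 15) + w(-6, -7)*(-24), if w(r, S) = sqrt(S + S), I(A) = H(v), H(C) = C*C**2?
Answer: -26 - 24*I*sqrt(14) ≈ -26.0 - 89.8*I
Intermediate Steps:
v = -1
H(C) = C**3
I(A) = -1 (I(A) = (-1)**3 = -1)
w(r, S) = sqrt(2)*sqrt(S) (w(r, S) = sqrt(2*S) = sqrt(2)*sqrt(S))
((-14 + (I(-5) - 1*(-4))) - 15) + w(-6, -7)*(-24) = ((-14 + (-1 - 1*(-4))) - 15) + (sqrt(2)*sqrt(-7))*(-24) = ((-14 + (-1 + 4)) - 15) + (sqrt(2)*(I*sqrt(7)))*(-24) = ((-14 + 3) - 15) + (I*sqrt(14))*(-24) = (-11 - 15) - 24*I*sqrt(14) = -26 - 24*I*sqrt(14)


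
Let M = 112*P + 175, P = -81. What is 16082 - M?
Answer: 24979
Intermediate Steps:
M = -8897 (M = 112*(-81) + 175 = -9072 + 175 = -8897)
16082 - M = 16082 - 1*(-8897) = 16082 + 8897 = 24979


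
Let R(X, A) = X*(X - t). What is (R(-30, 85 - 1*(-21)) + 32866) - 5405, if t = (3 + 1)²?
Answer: 28841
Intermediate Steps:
t = 16 (t = 4² = 16)
R(X, A) = X*(-16 + X) (R(X, A) = X*(X - 1*16) = X*(X - 16) = X*(-16 + X))
(R(-30, 85 - 1*(-21)) + 32866) - 5405 = (-30*(-16 - 30) + 32866) - 5405 = (-30*(-46) + 32866) - 5405 = (1380 + 32866) - 5405 = 34246 - 5405 = 28841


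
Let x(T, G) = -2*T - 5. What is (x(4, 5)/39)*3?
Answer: -1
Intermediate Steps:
x(T, G) = -5 - 2*T
(x(4, 5)/39)*3 = ((-5 - 2*4)/39)*3 = ((-5 - 8)/39)*3 = ((1/39)*(-13))*3 = -⅓*3 = -1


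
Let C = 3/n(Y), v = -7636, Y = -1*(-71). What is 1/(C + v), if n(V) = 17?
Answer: -17/129809 ≈ -0.00013096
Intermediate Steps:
Y = 71
C = 3/17 ≈ 0.17647
1/(C + v) = 1/(3/17 - 7636) = 1/(-129809/17) = -17/129809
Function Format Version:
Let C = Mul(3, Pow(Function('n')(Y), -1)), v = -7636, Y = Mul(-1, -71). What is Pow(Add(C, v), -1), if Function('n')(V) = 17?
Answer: Rational(-17, 129809) ≈ -0.00013096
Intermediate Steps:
Y = 71
C = Rational(3, 17) (C = Mul(3, Pow(17, -1)) = Mul(3, Rational(1, 17)) = Rational(3, 17) ≈ 0.17647)
Pow(Add(C, v), -1) = Pow(Add(Rational(3, 17), -7636), -1) = Pow(Rational(-129809, 17), -1) = Rational(-17, 129809)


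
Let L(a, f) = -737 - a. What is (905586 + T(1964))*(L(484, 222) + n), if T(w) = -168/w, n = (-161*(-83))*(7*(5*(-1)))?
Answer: -208504515237384/491 ≈ -4.2465e+11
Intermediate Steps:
n = -467705 (n = 13363*(7*(-5)) = 13363*(-35) = -467705)
(905586 + T(1964))*(L(484, 222) + n) = (905586 - 168/1964)*((-737 - 1*484) - 467705) = (905586 - 168*1/1964)*((-737 - 484) - 467705) = (905586 - 42/491)*(-1221 - 467705) = (444642684/491)*(-468926) = -208504515237384/491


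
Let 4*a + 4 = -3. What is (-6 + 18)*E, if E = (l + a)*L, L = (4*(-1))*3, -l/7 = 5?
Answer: 5292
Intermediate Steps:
l = -35 (l = -7*5 = -35)
L = -12 (L = -4*3 = -12)
a = -7/4 (a = -1 + (¼)*(-3) = -1 - ¾ = -7/4 ≈ -1.7500)
E = 441 (E = (-35 - 7/4)*(-12) = -147/4*(-12) = 441)
(-6 + 18)*E = (-6 + 18)*441 = 12*441 = 5292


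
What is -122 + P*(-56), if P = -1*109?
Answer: 5982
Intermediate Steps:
P = -109
-122 + P*(-56) = -122 - 109*(-56) = -122 + 6104 = 5982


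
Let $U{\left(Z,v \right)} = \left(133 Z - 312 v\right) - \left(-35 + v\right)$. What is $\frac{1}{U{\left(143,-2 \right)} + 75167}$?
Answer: $\frac{1}{94847} \approx 1.0543 \cdot 10^{-5}$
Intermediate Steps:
$U{\left(Z,v \right)} = 35 - 313 v + 133 Z$ ($U{\left(Z,v \right)} = \left(- 312 v + 133 Z\right) - \left(-35 + v\right) = 35 - 313 v + 133 Z$)
$\frac{1}{U{\left(143,-2 \right)} + 75167} = \frac{1}{\left(35 - -626 + 133 \cdot 143\right) + 75167} = \frac{1}{\left(35 + 626 + 19019\right) + 75167} = \frac{1}{19680 + 75167} = \frac{1}{94847}$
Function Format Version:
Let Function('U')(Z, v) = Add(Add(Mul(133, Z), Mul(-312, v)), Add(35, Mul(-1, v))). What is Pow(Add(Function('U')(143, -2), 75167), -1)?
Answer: Rational(1, 94847) ≈ 1.0543e-5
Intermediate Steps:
Function('U')(Z, v) = Add(35, Mul(-313, v), Mul(133, Z)) (Function('U')(Z, v) = Add(Add(Mul(-312, v), Mul(133, Z)), Add(35, Mul(-1, v))) = Add(35, Mul(-313, v), Mul(133, Z)))
Pow(Add(Function('U')(143, -2), 75167), -1) = Pow(Add(Add(35, Mul(-313, -2), Mul(133, 143)), 75167), -1) = Pow(Add(Add(35, 626, 19019), 75167), -1) = Pow(Add(19680, 75167), -1) = Pow(94847, -1) = Rational(1, 94847)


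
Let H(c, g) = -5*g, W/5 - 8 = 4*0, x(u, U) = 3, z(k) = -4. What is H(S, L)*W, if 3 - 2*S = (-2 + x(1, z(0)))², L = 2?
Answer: -400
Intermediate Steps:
W = 40 (W = 40 + 5*(4*0) = 40 + 5*0 = 40 + 0 = 40)
S = 1 (S = 3/2 - (-2 + 3)²/2 = 3/2 - ½*1² = 3/2 - ½*1 = 3/2 - ½ = 1)
H(S, L)*W = -5*2*40 = -10*40 = -400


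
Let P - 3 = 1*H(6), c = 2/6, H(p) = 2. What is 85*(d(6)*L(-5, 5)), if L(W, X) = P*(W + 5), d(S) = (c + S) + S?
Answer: 0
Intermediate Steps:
c = ⅓ (c = 2*(⅙) = ⅓ ≈ 0.33333)
P = 5 (P = 3 + 1*2 = 3 + 2 = 5)
d(S) = ⅓ + 2*S (d(S) = (⅓ + S) + S = ⅓ + 2*S)
L(W, X) = 25 + 5*W (L(W, X) = 5*(W + 5) = 5*(5 + W) = 25 + 5*W)
85*(d(6)*L(-5, 5)) = 85*((⅓ + 2*6)*(25 + 5*(-5))) = 85*((⅓ + 12)*(25 - 25)) = 85*((37/3)*0) = 85*0 = 0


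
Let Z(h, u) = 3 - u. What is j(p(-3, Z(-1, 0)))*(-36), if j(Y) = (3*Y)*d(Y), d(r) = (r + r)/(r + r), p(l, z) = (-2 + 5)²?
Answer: -972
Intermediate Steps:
p(l, z) = 9 (p(l, z) = 3² = 9)
d(r) = 1 (d(r) = (2*r)/((2*r)) = (2*r)*(1/(2*r)) = 1)
j(Y) = 3*Y (j(Y) = (3*Y)*1 = 3*Y)
j(p(-3, Z(-1, 0)))*(-36) = (3*9)*(-36) = 27*(-36) = -972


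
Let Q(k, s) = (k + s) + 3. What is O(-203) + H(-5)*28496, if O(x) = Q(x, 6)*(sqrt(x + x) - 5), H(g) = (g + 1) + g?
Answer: -255494 - 194*I*sqrt(406) ≈ -2.5549e+5 - 3909.0*I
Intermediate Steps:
Q(k, s) = 3 + k + s
H(g) = 1 + 2*g (H(g) = (1 + g) + g = 1 + 2*g)
O(x) = (-5 + sqrt(2)*sqrt(x))*(9 + x) (O(x) = (3 + x + 6)*(sqrt(x + x) - 5) = (9 + x)*(sqrt(2*x) - 5) = (9 + x)*(sqrt(2)*sqrt(x) - 5) = (9 + x)*(-5 + sqrt(2)*sqrt(x)) = (-5 + sqrt(2)*sqrt(x))*(9 + x))
O(-203) + H(-5)*28496 = (-5 + sqrt(2)*sqrt(-203))*(9 - 203) + (1 + 2*(-5))*28496 = (-5 + sqrt(2)*(I*sqrt(203)))*(-194) + (1 - 10)*28496 = (-5 + I*sqrt(406))*(-194) - 9*28496 = (970 - 194*I*sqrt(406)) - 256464 = -255494 - 194*I*sqrt(406)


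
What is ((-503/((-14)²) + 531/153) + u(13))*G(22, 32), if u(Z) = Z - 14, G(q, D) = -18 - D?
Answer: 7975/1666 ≈ 4.7869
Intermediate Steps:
u(Z) = -14 + Z
((-503/((-14)²) + 531/153) + u(13))*G(22, 32) = ((-503/((-14)²) + 531/153) + (-14 + 13))*(-18 - 1*32) = ((-503/196 + 531*(1/153)) - 1)*(-18 - 32) = ((-503*1/196 + 59/17) - 1)*(-50) = ((-503/196 + 59/17) - 1)*(-50) = (3013/3332 - 1)*(-50) = -319/3332*(-50) = 7975/1666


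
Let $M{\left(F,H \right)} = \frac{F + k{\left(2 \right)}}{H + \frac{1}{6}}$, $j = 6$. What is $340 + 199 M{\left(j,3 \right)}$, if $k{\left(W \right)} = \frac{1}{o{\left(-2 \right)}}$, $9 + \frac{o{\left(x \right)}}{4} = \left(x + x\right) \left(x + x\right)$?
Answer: $\frac{191333}{266} \approx 719.3$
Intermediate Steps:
$o{\left(x \right)} = -36 + 16 x^{2}$ ($o{\left(x \right)} = -36 + 4 \left(x + x\right) \left(x + x\right) = -36 + 4 \cdot 2 x 2 x = -36 + 4 \cdot 4 x^{2} = -36 + 16 x^{2}$)
$k{\left(W \right)} = \frac{1}{28}$ ($k{\left(W \right)} = \frac{1}{-36 + 16 \left(-2\right)^{2}} = \frac{1}{-36 + 16 \cdot 4} = \frac{1}{-36 + 64} = \frac{1}{28}$)
$M{\left(F,H \right)} = \frac{\frac{1}{28} + F}{\frac{1}{6} + H}$ ($M{\left(F,H \right)} = \frac{F + \frac{1}{28}}{H + \frac{1}{6}} = \frac{\frac{1}{28} + F}{H + \frac{1}{6}} = \frac{\frac{1}{28} + F}{\frac{1}{6} + H}$)
$340 + 199 M{\left(j,3 \right)} = 340 + 199 \frac{3 \left(1 + 28 \cdot 6\right)}{14 \left(1 + 6 \cdot 3\right)} = 340 + 199 \frac{3 \left(1 + 168\right)}{14 \left(1 + 18\right)} = 340 + 199 \cdot \frac{3}{14} \cdot \frac{1}{19} \cdot 169 = 340 + 199 \cdot \frac{507}{266} = 340 + \frac{100893}{266} = \frac{191333}{266}$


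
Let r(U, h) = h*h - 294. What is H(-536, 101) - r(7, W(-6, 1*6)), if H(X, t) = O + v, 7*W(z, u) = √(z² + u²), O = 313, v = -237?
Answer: 18058/49 ≈ 368.53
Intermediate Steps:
W(z, u) = √(u² + z²)/7 (W(z, u) = √(z² + u²)/7 = √(u² + z²)/7)
H(X, t) = 76 (H(X, t) = 313 - 237 = 76)
r(U, h) = -294 + h² (r(U, h) = h² - 294 = -294 + h²)
H(-536, 101) - r(7, W(-6, 1*6)) = 76 - (-294 + (√((1*6)² + (-6)²)/7)²) = 76 - (-294 + (√(6² + 36)/7)²) = 76 - (-294 + (√(36 + 36)/7)²) = 76 - (-294 + (√72/7)²) = 76 - (-294 + ((6*√2)/7)²) = 76 - (-294 + (6*√2/7)²) = 76 - (-294 + 72/49) = 76 - 1*(-14334/49) = 76 + 14334/49 = 18058/49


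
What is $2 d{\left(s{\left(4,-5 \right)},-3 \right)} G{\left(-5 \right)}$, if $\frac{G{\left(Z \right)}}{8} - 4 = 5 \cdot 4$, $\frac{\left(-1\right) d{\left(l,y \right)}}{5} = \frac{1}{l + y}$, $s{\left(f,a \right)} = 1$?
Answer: $960$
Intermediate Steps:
$d{\left(l,y \right)} = - \frac{5}{l + y}$
$G{\left(Z \right)} = 192$ ($G{\left(Z \right)} = 32 + 8 \cdot 5 \cdot 4 = 32 + 8 \cdot 20 = 32 + 160 = 192$)
$2 d{\left(s{\left(4,-5 \right)},-3 \right)} G{\left(-5 \right)} = 2 \left(- \frac{5}{1 - 3}\right) 192 = 2 \left(- \frac{5}{-2}\right) 192 = 2 \left(\left(-5\right) \left(- \frac{1}{2}\right)\right) 192 = 2 \cdot \frac{5}{2} \cdot 192 = 5 \cdot 192 = 960$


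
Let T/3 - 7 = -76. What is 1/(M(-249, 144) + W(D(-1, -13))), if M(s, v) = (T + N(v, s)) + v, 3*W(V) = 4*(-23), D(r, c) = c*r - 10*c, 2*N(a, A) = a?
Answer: -3/65 ≈ -0.046154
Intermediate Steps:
N(a, A) = a/2
T = -207 (T = 21 + 3*(-76) = 21 - 228 = -207)
D(r, c) = -10*c + c*r
W(V) = -92/3 (W(V) = (4*(-23))/3 = (1/3)*(-92) = -92/3)
M(s, v) = -207 + 3*v/2 (M(s, v) = (-207 + v/2) + v = -207 + 3*v/2)
1/(M(-249, 144) + W(D(-1, -13))) = 1/((-207 + (3/2)*144) - 92/3) = 1/((-207 + 216) - 92/3) = 1/(9 - 92/3) = 1/(-65/3) = -3/65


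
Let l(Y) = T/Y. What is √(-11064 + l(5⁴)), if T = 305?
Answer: I*√6914695/25 ≈ 105.18*I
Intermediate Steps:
l(Y) = 305/Y
√(-11064 + l(5⁴)) = √(-11064 + 305/(5⁴)) = √(-11064 + 305/625) = √(-11064 + 305*(1/625)) = √(-11064 + 61/125) = √(-1382939/125) = I*√6914695/25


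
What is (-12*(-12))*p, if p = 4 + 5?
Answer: 1296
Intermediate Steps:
p = 9
(-12*(-12))*p = -12*(-12)*9 = 144*9 = 1296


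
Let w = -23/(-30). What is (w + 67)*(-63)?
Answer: -42693/10 ≈ -4269.3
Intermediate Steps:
w = 23/30 (w = -23*(-1/30) = 23/30 ≈ 0.76667)
(w + 67)*(-63) = (23/30 + 67)*(-63) = (2033/30)*(-63) = -42693/10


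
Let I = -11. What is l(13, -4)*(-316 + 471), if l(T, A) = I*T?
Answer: -22165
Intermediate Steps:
l(T, A) = -11*T
l(13, -4)*(-316 + 471) = (-11*13)*(-316 + 471) = -143*155 = -22165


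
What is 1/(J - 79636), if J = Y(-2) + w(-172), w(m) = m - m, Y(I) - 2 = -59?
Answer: -1/79693 ≈ -1.2548e-5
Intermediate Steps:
Y(I) = -57 (Y(I) = 2 - 59 = -57)
w(m) = 0
J = -57 (J = -57 + 0 = -57)
1/(J - 79636) = 1/(-57 - 79636) = 1/(-79693) = -1/79693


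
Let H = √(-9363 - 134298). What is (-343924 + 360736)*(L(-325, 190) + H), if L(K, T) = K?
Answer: -5463900 + 16812*I*√143661 ≈ -5.4639e+6 + 6.3722e+6*I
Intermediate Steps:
H = I*√143661 (H = √(-143661) = I*√143661 ≈ 379.03*I)
(-343924 + 360736)*(L(-325, 190) + H) = (-343924 + 360736)*(-325 + I*√143661) = 16812*(-325 + I*√143661) = -5463900 + 16812*I*√143661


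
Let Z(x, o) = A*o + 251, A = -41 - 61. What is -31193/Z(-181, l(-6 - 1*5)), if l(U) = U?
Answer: -31193/1373 ≈ -22.719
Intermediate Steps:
A = -102
Z(x, o) = 251 - 102*o (Z(x, o) = -102*o + 251 = 251 - 102*o)
-31193/Z(-181, l(-6 - 1*5)) = -31193/(251 - 102*(-6 - 1*5)) = -31193/(251 - 102*(-6 - 5)) = -31193/(251 - 102*(-11)) = -31193/(251 + 1122) = -31193/1373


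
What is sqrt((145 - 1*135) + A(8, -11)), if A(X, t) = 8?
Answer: 3*sqrt(2) ≈ 4.2426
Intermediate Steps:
sqrt((145 - 1*135) + A(8, -11)) = sqrt((145 - 1*135) + 8) = sqrt((145 - 135) + 8) = sqrt(10 + 8) = sqrt(18) = 3*sqrt(2)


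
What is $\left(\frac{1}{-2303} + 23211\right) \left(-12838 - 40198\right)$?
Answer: $- \frac{2835035773552}{2303} \approx -1.231 \cdot 10^{9}$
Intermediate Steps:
$\left(\frac{1}{-2303} + 23211\right) \left(-12838 - 40198\right) = \left(- \frac{1}{2303} + 23211\right) \left(-53036\right) = \frac{53454932}{2303} \left(-53036\right) = - \frac{2835035773552}{2303}$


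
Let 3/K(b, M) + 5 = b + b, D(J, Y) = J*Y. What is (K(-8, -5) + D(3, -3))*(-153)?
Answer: 9792/7 ≈ 1398.9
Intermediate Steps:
K(b, M) = 3/(-5 + 2*b) (K(b, M) = 3/(-5 + (b + b)) = 3/(-5 + 2*b))
(K(-8, -5) + D(3, -3))*(-153) = (3/(-5 + 2*(-8)) + 3*(-3))*(-153) = (3/(-5 - 16) - 9)*(-153) = (3/(-21) - 9)*(-153) = (3*(-1/21) - 9)*(-153) = (-1/7 - 9)*(-153) = -64/7*(-153) = 9792/7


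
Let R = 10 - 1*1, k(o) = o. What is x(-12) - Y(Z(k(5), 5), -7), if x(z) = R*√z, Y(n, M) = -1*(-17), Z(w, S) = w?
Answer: -17 + 18*I*√3 ≈ -17.0 + 31.177*I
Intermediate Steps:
R = 9 (R = 10 - 1 = 9)
Y(n, M) = 17
x(z) = 9*√z
x(-12) - Y(Z(k(5), 5), -7) = 9*√(-12) - 1*17 = 9*(2*I*√3) - 17 = 18*I*√3 - 17 = -17 + 18*I*√3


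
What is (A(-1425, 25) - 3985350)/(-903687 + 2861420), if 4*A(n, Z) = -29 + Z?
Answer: -3985351/1957733 ≈ -2.0357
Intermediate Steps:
A(n, Z) = -29/4 + Z/4 (A(n, Z) = (-29 + Z)/4 = -29/4 + Z/4)
(A(-1425, 25) - 3985350)/(-903687 + 2861420) = ((-29/4 + (¼)*25) - 3985350)/(-903687 + 2861420) = ((-29/4 + 25/4) - 3985350)/1957733 = (-1 - 3985350)*(1/1957733) = -3985351*1/1957733 = -3985351/1957733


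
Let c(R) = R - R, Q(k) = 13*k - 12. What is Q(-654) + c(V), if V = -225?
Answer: -8514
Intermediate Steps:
Q(k) = -12 + 13*k
c(R) = 0
Q(-654) + c(V) = (-12 + 13*(-654)) + 0 = (-12 - 8502) + 0 = -8514 + 0 = -8514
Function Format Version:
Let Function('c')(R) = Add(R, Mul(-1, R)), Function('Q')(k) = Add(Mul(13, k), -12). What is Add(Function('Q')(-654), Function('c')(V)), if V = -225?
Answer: -8514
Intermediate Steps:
Function('Q')(k) = Add(-12, Mul(13, k))
Function('c')(R) = 0
Add(Function('Q')(-654), Function('c')(V)) = Add(Add(-12, Mul(13, -654)), 0) = Add(Add(-12, -8502), 0) = Add(-8514, 0) = -8514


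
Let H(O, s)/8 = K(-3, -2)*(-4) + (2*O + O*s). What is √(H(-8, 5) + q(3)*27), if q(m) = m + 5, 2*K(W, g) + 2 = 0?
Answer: 10*I*√2 ≈ 14.142*I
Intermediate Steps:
K(W, g) = -1 (K(W, g) = -1 + (½)*0 = -1 + 0 = -1)
q(m) = 5 + m
H(O, s) = 32 + 16*O + 8*O*s (H(O, s) = 8*(-1*(-4) + (2*O + O*s)) = 8*(4 + (2*O + O*s)) = 8*(4 + 2*O + O*s) = 32 + 16*O + 8*O*s)
√(H(-8, 5) + q(3)*27) = √((32 + 16*(-8) + 8*(-8)*5) + (5 + 3)*27) = √((32 - 128 - 320) + 8*27) = √(-416 + 216) = √(-200) = 10*I*√2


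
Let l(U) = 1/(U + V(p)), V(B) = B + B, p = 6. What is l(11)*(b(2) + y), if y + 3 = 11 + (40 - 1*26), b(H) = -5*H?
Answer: 12/23 ≈ 0.52174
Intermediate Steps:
V(B) = 2*B
y = 22 (y = -3 + (11 + (40 - 1*26)) = -3 + (11 + (40 - 26)) = -3 + (11 + 14) = -3 + 25 = 22)
l(U) = 1/(12 + U) (l(U) = 1/(U + 2*6) = 1/(U + 12) = 1/(12 + U))
l(11)*(b(2) + y) = (-5*2 + 22)/(12 + 11) = (-10 + 22)/23 = (1/23)*12 = 12/23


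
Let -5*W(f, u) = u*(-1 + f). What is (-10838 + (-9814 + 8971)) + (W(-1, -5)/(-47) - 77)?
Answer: -552624/47 ≈ -11758.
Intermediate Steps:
W(f, u) = -u*(-1 + f)/5
(-10838 + (-9814 + 8971)) + (W(-1, -5)/(-47) - 77) = (-10838 + (-9814 + 8971)) + (((⅕)*(-5)*(1 - 1*(-1)))/(-47) - 77) = (-10838 - 843) + (((⅕)*(-5)*(1 + 1))*(-1/47) - 77) = -11681 + (((⅕)*(-5)*2)*(-1/47) - 77) = -11681 + (-2*(-1/47) - 77) = -11681 + (2/47 - 77) = -11681 - 3617/47 = -552624/47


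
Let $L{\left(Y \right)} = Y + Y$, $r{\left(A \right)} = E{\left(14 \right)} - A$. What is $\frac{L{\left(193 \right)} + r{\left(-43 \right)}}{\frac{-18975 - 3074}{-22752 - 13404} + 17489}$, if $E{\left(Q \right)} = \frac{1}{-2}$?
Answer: $\frac{15492846}{632354333} \approx 0.0245$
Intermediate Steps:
$E{\left(Q \right)} = - \frac{1}{2}$
$r{\left(A \right)} = - \frac{1}{2} - A$
$L{\left(Y \right)} = 2 Y$
$\frac{L{\left(193 \right)} + r{\left(-43 \right)}}{\frac{-18975 - 3074}{-22752 - 13404} + 17489} = \frac{2 \cdot 193 - - \frac{85}{2}}{\frac{-18975 - 3074}{-22752 - 13404} + 17489} = \frac{386 + \left(- \frac{1}{2} + 43\right)}{- \frac{22049}{-36156} + 17489} = \frac{386 + \frac{85}{2}}{\left(-22049\right) \left(- \frac{1}{36156}\right) + 17489} = \frac{857}{2 \left(\frac{22049}{36156} + 17489\right)} = \frac{857}{2 \cdot \frac{632354333}{36156}} = \frac{857}{2} \cdot \frac{36156}{632354333} = \frac{15492846}{632354333}$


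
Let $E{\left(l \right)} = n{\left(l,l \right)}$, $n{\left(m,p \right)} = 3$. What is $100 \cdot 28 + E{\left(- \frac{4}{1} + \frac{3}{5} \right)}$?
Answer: $2803$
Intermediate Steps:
$E{\left(l \right)} = 3$
$100 \cdot 28 + E{\left(- \frac{4}{1} + \frac{3}{5} \right)} = 100 \cdot 28 + 3 = 2800 + 3 = 2803$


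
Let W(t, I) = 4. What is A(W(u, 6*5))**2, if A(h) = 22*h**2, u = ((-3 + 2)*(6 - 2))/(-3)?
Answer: 123904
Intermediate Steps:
u = 4/3 (u = -1*4*(-1/3) = -4*(-1/3) = 4/3 ≈ 1.3333)
A(W(u, 6*5))**2 = (22*4**2)**2 = (22*16)**2 = 352**2 = 123904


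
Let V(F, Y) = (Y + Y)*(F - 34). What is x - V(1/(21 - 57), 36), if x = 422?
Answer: 2872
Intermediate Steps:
V(F, Y) = 2*Y*(-34 + F) (V(F, Y) = (2*Y)*(-34 + F) = 2*Y*(-34 + F))
x - V(1/(21 - 57), 36) = 422 - 2*36*(-34 + 1/(21 - 57)) = 422 - 2*36*(-34 + 1/(-36)) = 422 - 2*36*(-34 - 1/36) = 422 - 2*36*(-1225)/36 = 422 - 1*(-2450) = 422 + 2450 = 2872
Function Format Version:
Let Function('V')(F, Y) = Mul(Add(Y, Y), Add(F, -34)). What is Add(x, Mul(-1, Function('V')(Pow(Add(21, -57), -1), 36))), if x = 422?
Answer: 2872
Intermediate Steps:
Function('V')(F, Y) = Mul(2, Y, Add(-34, F)) (Function('V')(F, Y) = Mul(Mul(2, Y), Add(-34, F)) = Mul(2, Y, Add(-34, F)))
Add(x, Mul(-1, Function('V')(Pow(Add(21, -57), -1), 36))) = Add(422, Mul(-1, Mul(2, 36, Add(-34, Pow(Add(21, -57), -1))))) = Add(422, Mul(-1, Mul(2, 36, Add(-34, Pow(-36, -1))))) = Add(422, Mul(-1, Mul(2, 36, Add(-34, Rational(-1, 36))))) = Add(422, Mul(-1, Mul(2, 36, Rational(-1225, 36)))) = Add(422, Mul(-1, -2450)) = Add(422, 2450) = 2872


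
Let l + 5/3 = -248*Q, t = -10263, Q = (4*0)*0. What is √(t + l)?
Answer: I*√92382/3 ≈ 101.31*I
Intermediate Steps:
Q = 0 (Q = 0*0 = 0)
l = -5/3 (l = -5/3 - 248*0 = -5/3 + 0 = -5/3 ≈ -1.6667)
√(t + l) = √(-10263 - 5/3) = √(-30794/3) = I*√92382/3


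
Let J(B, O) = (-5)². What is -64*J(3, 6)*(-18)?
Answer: 28800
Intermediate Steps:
J(B, O) = 25
-64*J(3, 6)*(-18) = -64*25*(-18) = -1600*(-18) = 28800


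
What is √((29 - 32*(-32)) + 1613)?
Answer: √2666 ≈ 51.633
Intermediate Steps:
√((29 - 32*(-32)) + 1613) = √((29 + 1024) + 1613) = √(1053 + 1613) = √2666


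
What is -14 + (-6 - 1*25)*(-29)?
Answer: 885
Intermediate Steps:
-14 + (-6 - 1*25)*(-29) = -14 + (-6 - 25)*(-29) = -14 - 31*(-29) = -14 + 899 = 885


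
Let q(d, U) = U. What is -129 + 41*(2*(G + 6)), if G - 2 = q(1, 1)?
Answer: 609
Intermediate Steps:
G = 3 (G = 2 + 1 = 3)
-129 + 41*(2*(G + 6)) = -129 + 41*(2*(3 + 6)) = -129 + 41*(2*9) = -129 + 41*18 = -129 + 738 = 609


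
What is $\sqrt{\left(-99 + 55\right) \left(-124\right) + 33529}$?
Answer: $\sqrt{38985} \approx 197.45$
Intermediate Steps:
$\sqrt{\left(-99 + 55\right) \left(-124\right) + 33529} = \sqrt{\left(-44\right) \left(-124\right) + 33529} = \sqrt{5456 + 33529} = \sqrt{38985}$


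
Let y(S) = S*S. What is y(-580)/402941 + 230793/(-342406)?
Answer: 22189416187/137969416046 ≈ 0.16083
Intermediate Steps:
y(S) = S²
y(-580)/402941 + 230793/(-342406) = (-580)²/402941 + 230793/(-342406) = 336400*(1/402941) + 230793*(-1/342406) = 336400/402941 - 230793/342406 = 22189416187/137969416046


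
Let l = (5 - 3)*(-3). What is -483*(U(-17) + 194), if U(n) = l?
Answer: -90804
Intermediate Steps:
l = -6 (l = 2*(-3) = -6)
U(n) = -6
-483*(U(-17) + 194) = -483*(-6 + 194) = -483*188 = -90804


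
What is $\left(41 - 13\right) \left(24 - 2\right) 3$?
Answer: $1848$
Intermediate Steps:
$\left(41 - 13\right) \left(24 - 2\right) 3 = 28 \left(24 - 2\right) 3 = 28 \cdot 22 \cdot 3 = 616 \cdot 3 = 1848$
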